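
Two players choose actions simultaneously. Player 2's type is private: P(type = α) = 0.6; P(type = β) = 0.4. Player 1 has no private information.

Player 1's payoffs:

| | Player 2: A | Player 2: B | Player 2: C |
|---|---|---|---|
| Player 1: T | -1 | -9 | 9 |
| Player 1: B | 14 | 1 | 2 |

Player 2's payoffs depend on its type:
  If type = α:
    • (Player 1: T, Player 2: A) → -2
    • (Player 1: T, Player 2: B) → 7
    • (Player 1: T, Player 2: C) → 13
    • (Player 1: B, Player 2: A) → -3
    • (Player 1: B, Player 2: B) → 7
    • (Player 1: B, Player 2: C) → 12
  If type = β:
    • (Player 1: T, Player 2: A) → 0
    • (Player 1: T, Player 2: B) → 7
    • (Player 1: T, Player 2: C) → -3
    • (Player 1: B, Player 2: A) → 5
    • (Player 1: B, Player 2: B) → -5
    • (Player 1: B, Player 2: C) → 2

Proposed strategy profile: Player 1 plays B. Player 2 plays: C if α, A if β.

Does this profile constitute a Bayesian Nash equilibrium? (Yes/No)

Player 1 plays B: E[B] = 0.6·(2) + 0.4·(14) = 6.8; E[T] = 5. Best-responding. ✓
Player 2 (type α), facing B: A gives -3, B gives 7, C gives 12. Proposed C is best. ✓
Player 2 (type β), facing B: A gives 5, B gives -5, C gives 2. Proposed A is best. ✓

Yes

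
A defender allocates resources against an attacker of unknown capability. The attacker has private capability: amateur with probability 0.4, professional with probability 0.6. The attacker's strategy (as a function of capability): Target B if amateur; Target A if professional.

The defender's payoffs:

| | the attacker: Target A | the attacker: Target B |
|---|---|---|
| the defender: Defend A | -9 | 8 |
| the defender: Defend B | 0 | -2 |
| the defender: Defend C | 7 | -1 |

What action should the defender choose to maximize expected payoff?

Defend C

Compute the defender's expected payoff for each action, taking the expectation over the attacker's type.
E[Defend A] = 0.4·(8) + 0.6·(-9) = -2.2
E[Defend B] = 0.4·(-2) + 0.6·(0) = -0.8
E[Defend C] = 0.4·(-1) + 0.6·(7) = 3.8
Best response: Defend C (3.8 is the largest).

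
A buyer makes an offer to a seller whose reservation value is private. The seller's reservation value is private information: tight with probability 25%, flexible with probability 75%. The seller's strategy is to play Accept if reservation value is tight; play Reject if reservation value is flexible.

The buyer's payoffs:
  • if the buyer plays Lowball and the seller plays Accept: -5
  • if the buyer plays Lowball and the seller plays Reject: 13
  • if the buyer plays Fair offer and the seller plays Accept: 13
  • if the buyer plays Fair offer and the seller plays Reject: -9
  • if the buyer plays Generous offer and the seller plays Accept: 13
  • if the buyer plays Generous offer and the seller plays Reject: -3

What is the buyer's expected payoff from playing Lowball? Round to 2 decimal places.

E[Lowball] = 0.25·(-5) + 0.75·13 = (-1.25) + 9.75 = 8.5

8.50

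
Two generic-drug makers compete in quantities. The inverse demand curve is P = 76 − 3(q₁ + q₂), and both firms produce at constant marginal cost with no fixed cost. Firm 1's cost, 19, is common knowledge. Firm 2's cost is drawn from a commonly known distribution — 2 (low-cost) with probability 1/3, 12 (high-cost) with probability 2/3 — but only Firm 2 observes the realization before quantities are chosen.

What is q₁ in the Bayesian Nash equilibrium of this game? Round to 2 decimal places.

Each type of Firm 2 best-responds to q₁; Firm 1 best-responds to the expected q₂ over Firm 2's types.
Firm 2 with cost c maximizes (76 − 3(q₁+q₂) − c)·q₂, giving q₂(c) = (76 − c − 3q₁)/6.
E[c₂] = 1/3·2 + 2/3·12 = 8.66667
Firm 1's FOC against E[q₂] yields q₁ = (76 − 2·19 + E[c₂])/9 = (76 − 38 + 8.66667)/9 = 5.18519.

5.19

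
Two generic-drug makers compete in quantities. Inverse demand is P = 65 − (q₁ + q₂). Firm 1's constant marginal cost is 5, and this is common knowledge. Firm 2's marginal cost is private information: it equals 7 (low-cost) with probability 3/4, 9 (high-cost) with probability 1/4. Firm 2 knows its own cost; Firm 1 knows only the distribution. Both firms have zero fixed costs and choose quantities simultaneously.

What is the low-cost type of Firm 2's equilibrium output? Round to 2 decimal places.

18.58

Type-c best response for Firm 2: q₂(c) = (65 − c)/2 − q₁/2.
Firm 1 maximizes expected profit; its first-order condition is 65 − 2q₁ − E[q₂] − 5 = 0.
Substituting E[q₂] and solving: E[c₂] = 7.5, so q₁ = (65 − 2·5 + 7.5)/3 = 20.8333.
q₂(low-cost) = (65 − 7 − 20.8333)/2 = 18.5833.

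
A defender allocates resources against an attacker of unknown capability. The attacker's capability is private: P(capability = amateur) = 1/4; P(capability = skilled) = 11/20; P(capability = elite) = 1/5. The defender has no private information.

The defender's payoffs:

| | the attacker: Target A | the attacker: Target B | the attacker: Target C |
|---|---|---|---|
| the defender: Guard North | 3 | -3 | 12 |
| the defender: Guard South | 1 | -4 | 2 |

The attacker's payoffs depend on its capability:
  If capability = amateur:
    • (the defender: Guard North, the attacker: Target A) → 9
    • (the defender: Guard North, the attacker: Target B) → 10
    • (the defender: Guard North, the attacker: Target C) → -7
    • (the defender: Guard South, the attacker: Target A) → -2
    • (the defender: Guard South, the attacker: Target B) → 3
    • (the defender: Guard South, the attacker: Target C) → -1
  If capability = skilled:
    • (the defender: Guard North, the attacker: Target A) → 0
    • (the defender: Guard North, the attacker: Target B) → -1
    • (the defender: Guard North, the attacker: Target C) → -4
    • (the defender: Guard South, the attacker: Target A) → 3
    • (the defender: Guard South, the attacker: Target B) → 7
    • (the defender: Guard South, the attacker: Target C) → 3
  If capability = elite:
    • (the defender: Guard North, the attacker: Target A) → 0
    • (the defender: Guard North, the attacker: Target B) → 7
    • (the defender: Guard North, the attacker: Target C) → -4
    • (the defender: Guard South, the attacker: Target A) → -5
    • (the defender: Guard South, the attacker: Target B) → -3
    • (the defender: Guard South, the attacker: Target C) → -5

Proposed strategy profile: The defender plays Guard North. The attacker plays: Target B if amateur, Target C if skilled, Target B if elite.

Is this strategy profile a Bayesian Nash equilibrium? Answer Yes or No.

The defender plays Guard North: E[Guard North] = 1/4·(-3) + 11/20·(12) + 1/5·(-3) = 21/4; E[Guard South] = -7/10. Best-responding. ✓
The attacker (capability amateur), facing Guard North: Target A gives 9, Target B gives 10, Target C gives -7. Proposed Target B is best. ✓
The attacker (capability skilled), facing Guard North: Target A gives 0, Target B gives -1, Target C gives -4. Proposed Target C is not best — profitable deviation exists. ✗
The attacker (capability elite), facing Guard North: Target A gives 0, Target B gives 7, Target C gives -4. Proposed Target B is best. ✓

No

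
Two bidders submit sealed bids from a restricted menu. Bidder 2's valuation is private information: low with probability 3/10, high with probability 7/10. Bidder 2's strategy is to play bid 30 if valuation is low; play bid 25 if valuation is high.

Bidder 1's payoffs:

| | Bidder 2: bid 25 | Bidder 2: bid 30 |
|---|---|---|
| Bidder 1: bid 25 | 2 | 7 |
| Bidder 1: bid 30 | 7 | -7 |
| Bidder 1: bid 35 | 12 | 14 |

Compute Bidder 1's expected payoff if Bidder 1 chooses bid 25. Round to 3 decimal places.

3.500

Take the expectation over Bidder 2's valuation, weighting each type's action by its prior probability.
E[bid 25] = 3/10·7 + 7/10·2 = 21/10 + 7/5 = 7/2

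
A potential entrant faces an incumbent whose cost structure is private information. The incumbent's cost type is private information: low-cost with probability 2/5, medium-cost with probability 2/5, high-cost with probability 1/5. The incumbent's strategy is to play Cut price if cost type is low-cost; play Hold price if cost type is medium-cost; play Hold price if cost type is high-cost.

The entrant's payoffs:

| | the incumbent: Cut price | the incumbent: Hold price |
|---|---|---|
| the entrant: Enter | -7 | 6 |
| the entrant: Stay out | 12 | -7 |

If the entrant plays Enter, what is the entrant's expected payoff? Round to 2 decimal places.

0.80

E[Enter] = 2/5·(-7) + 2/5·6 + 1/5·6 = (-14/5) + 12/5 + 6/5 = 4/5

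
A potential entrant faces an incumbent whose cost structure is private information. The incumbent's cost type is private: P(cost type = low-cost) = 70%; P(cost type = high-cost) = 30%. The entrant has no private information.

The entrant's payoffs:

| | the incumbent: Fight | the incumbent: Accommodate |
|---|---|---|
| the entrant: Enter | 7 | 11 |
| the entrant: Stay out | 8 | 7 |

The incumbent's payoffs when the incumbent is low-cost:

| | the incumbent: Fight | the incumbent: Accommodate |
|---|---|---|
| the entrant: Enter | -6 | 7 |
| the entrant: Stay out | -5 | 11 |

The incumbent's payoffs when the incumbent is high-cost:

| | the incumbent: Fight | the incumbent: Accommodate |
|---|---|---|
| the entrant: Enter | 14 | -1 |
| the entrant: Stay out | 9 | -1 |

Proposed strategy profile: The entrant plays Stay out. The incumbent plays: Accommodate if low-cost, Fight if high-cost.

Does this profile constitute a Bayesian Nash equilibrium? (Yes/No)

No

A profile is a BNE iff every type of every player is best-responding given beliefs about the other side.
The entrant plays Stay out: E[Stay out] = 0.7·(7) + 0.3·(8) = 7.3; E[Enter] = 9.8. Not best-responding. ✗
The incumbent (cost type low-cost), facing Stay out: Fight gives -5, Accommodate gives 11. Proposed Accommodate is best. ✓
The incumbent (cost type high-cost), facing Stay out: Fight gives 9, Accommodate gives -1. Proposed Fight is best. ✓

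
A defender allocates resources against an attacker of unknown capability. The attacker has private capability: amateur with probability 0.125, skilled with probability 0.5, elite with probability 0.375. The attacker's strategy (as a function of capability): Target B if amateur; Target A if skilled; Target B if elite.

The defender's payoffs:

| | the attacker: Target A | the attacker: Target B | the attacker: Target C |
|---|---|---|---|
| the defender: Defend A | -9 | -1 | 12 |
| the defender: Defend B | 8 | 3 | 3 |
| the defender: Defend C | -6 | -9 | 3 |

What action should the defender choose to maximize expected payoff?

Defend B

E[Defend A] = 0.125·(-1) + 0.5·(-9) + 0.375·(-1) = -5
E[Defend B] = 0.125·(3) + 0.5·(8) + 0.375·(3) = 5.5
E[Defend C] = 0.125·(-9) + 0.5·(-6) + 0.375·(-9) = -7.5
Best response: Defend B (5.5 is the largest).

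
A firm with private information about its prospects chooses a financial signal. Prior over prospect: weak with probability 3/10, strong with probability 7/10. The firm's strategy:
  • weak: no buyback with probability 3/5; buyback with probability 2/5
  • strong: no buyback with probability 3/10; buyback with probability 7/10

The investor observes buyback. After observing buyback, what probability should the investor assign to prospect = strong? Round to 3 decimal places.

P(buyback) = (3/10)·(2/5) + (7/10)·(7/10) = 61/100
P(strong | buyback) = ((7/10)·(7/10)) / (61/100) = (49/100) / (61/100) = 49/61

0.803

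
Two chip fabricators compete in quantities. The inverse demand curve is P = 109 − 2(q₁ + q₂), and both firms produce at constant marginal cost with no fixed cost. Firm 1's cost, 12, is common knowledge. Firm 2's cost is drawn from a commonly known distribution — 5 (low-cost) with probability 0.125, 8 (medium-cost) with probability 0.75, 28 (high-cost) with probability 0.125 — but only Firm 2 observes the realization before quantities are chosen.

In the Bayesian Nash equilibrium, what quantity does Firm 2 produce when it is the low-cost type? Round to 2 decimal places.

18.07

Firm 2 with cost c maximizes (109 − 2(q₁+q₂) − c)·q₂, giving q₂(c) = (109 − c − 2q₁)/4.
E[c₂] = 0.125·5 + 0.75·8 + 0.125·28 = 10.125
Firm 1's FOC against E[q₂] yields q₁ = (109 − 2·12 + E[c₂])/6 = (109 − 24 + 10.125)/6 = 15.8542.
q₂(low-cost) = (109 − 5 − 2·15.8542)/4 = 18.0729.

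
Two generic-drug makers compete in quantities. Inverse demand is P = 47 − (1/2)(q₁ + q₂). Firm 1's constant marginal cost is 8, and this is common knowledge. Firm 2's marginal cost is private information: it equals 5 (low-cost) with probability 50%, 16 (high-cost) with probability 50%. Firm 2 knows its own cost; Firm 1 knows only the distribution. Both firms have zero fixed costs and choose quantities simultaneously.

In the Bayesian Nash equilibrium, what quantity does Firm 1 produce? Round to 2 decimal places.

27.67

Firm 2 with cost c maximizes (47 − (1/2)(q₁+q₂) − c)·q₂, giving q₂(c) = (47 − c − (1/2)q₁).
E[c₂] = 0.5·5 + 0.5·16 = 10.5
Firm 1's FOC against E[q₂] yields q₁ = (47 − 2·8 + E[c₂])/(3/2) = (47 − 16 + 10.5)/(3/2) = 27.6667.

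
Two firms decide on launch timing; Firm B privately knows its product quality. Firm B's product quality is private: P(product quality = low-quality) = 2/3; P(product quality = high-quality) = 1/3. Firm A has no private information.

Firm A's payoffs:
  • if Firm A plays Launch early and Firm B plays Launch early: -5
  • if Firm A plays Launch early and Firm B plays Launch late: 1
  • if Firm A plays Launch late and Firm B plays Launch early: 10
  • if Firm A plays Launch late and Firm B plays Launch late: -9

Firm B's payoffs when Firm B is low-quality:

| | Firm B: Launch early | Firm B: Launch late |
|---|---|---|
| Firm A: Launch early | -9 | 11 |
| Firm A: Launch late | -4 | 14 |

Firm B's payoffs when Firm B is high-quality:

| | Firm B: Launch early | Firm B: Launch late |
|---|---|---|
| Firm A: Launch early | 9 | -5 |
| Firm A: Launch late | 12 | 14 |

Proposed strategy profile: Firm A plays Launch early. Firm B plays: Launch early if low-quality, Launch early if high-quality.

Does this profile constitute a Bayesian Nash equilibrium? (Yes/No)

A profile is a BNE iff every type of every player is best-responding given beliefs about the other side.
Firm A plays Launch early: E[Launch early] = 2/3·(-5) + 1/3·(-5) = -5; E[Launch late] = 10. Not best-responding. ✗
Firm B (product quality low-quality), facing Launch early: Launch early gives -9, Launch late gives 11. Proposed Launch early is not best — profitable deviation exists. ✗
Firm B (product quality high-quality), facing Launch early: Launch early gives 9, Launch late gives -5. Proposed Launch early is best. ✓

No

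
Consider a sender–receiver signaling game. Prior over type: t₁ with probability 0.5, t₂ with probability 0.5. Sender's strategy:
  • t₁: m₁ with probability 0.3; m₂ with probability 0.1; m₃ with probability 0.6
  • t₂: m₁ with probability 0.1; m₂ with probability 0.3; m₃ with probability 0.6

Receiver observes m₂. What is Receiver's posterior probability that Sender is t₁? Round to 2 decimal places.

0.25

Apply Bayes' rule using the sender's strategy as the likelihood.
P(m₂) = 0.5·0.1 + 0.5·0.3 = 0.2
P(t₁ | m₂) = (0.5·0.1) / 0.2 = 0.05 / 0.2 = 0.25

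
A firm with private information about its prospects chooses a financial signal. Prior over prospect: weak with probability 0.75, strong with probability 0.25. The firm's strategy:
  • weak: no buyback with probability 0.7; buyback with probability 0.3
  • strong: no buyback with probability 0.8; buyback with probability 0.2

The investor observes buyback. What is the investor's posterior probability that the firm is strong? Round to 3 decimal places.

Apply Bayes' rule using the sender's strategy as the likelihood.
P(buyback) = 0.75·0.3 + 0.25·0.2 = 0.275
P(strong | buyback) = (0.25·0.2) / 0.275 = 0.05 / 0.275 = 0.181818

0.182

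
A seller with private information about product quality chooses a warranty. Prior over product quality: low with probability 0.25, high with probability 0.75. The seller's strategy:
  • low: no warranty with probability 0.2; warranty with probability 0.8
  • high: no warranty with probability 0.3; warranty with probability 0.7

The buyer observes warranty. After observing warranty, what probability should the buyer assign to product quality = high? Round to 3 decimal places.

0.724

Apply Bayes' rule using the sender's strategy as the likelihood.
P(warranty) = 0.25·0.8 + 0.75·0.7 = 0.725
P(high | warranty) = (0.75·0.7) / 0.725 = 0.525 / 0.725 = 0.724138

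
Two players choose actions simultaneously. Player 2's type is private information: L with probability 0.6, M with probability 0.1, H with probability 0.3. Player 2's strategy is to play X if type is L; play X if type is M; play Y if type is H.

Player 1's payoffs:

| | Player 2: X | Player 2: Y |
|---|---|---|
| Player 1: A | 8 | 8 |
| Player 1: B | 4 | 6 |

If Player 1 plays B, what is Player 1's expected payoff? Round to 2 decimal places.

4.60

E[B] = 0.6·4 + 0.1·4 + 0.3·6 = 2.4 + 0.4 + 1.8 = 4.6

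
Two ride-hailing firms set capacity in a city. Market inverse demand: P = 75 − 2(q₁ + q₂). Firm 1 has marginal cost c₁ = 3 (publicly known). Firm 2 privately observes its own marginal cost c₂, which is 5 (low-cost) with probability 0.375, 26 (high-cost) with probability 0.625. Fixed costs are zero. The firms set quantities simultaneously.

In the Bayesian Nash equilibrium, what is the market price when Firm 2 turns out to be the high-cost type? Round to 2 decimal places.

35.98

Type-c best response for Firm 2: q₂(c) = (75 − c)/4 − q₁/2.
Firm 1 maximizes expected profit; its first-order condition is 75 − 4q₁ − 2E[q₂] − 3 = 0.
Substituting E[q₂] and solving: E[c₂] = 18.125, so q₁ = (75 − 2·3 + 18.125)/6 = 14.5208.
q₂(high-cost) = 4.98958, so P = 75 − 2·(14.5208 + 4.98958) = 35.9792.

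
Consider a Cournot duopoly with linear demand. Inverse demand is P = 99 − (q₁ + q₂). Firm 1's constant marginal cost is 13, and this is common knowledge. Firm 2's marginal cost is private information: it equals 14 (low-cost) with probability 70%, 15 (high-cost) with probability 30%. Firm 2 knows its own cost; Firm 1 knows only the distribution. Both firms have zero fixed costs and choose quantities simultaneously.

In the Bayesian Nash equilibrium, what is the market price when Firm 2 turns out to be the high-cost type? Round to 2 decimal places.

Type-c best response for Firm 2: q₂(c) = (99 − c)/2 − q₁/2.
Firm 1 maximizes expected profit; its first-order condition is 99 − 2q₁ − E[q₂] − 13 = 0.
Substituting E[q₂] and solving: E[c₂] = 14.3, so q₁ = (99 − 2·13 + 14.3)/3 = 29.1.
q₂(high-cost) = 27.45, so P = 99 − (29.1 + 27.45) = 42.45.

42.45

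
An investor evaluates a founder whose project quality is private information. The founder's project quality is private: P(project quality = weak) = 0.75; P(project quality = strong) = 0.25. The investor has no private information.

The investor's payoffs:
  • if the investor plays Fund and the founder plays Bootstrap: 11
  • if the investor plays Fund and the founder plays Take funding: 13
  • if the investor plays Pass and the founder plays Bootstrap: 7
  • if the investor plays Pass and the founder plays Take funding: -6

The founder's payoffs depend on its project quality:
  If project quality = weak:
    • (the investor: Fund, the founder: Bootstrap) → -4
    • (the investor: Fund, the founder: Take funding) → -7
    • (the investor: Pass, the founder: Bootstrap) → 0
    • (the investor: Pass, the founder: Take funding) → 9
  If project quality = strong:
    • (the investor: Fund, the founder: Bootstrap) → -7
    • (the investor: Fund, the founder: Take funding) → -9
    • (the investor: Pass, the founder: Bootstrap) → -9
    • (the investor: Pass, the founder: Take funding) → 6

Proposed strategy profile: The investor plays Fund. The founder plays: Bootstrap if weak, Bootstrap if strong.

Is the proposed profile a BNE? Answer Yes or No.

The investor plays Fund: E[Fund] = 0.75·(11) + 0.25·(11) = 11; E[Pass] = 7. Best-responding. ✓
The founder (project quality weak), facing Fund: Bootstrap gives -4, Take funding gives -7. Proposed Bootstrap is best. ✓
The founder (project quality strong), facing Fund: Bootstrap gives -7, Take funding gives -9. Proposed Bootstrap is best. ✓

Yes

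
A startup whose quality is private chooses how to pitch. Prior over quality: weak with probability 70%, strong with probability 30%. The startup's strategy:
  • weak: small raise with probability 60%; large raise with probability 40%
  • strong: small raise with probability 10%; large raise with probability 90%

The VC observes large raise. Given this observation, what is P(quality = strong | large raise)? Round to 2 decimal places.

0.49

Apply Bayes' rule using the sender's strategy as the likelihood.
P(large raise) = 0.7·0.4 + 0.3·0.9 = 0.55
P(strong | large raise) = (0.3·0.9) / 0.55 = 0.27 / 0.55 = 0.490909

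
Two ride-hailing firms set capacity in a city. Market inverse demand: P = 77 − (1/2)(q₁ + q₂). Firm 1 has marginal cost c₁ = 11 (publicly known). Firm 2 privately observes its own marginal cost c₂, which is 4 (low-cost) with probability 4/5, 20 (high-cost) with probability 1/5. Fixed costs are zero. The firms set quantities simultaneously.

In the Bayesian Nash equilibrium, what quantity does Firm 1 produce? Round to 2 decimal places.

41.47

Type-c best response for Firm 2: q₂(c) = (77 − c) − q₁/2.
Firm 1 maximizes expected profit; its first-order condition is 77 − q₁ − (1/2)E[q₂] − 11 = 0.
Substituting E[q₂] and solving: E[c₂] = 7.2, so q₁ = (77 − 2·11 + 7.2)/(3/2) = 41.4667.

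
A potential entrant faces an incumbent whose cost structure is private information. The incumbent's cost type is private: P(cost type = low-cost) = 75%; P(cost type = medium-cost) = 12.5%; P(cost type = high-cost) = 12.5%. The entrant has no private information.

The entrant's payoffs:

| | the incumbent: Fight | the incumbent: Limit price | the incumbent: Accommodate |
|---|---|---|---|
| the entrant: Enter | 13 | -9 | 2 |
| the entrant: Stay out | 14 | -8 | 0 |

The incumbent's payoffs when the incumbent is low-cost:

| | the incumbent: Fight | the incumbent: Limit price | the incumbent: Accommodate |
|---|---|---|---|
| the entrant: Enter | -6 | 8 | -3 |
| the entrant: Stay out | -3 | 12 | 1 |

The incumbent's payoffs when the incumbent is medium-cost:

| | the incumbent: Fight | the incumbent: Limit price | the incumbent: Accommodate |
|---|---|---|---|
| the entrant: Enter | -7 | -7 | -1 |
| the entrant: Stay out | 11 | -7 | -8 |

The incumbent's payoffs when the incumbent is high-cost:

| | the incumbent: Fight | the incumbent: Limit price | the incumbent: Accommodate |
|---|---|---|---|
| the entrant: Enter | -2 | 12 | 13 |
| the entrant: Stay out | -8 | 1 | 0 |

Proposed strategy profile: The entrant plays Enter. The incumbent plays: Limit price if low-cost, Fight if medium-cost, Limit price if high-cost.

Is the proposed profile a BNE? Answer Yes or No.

The entrant plays Enter: E[Enter] = 0.75·(-9) + 0.125·(13) + 0.125·(-9) = -6.25; E[Stay out] = -5.25. Not best-responding. ✗
The incumbent (cost type low-cost), facing Enter: Fight gives -6, Limit price gives 8, Accommodate gives -3. Proposed Limit price is best. ✓
The incumbent (cost type medium-cost), facing Enter: Fight gives -7, Limit price gives -7, Accommodate gives -1. Proposed Fight is not best — profitable deviation exists. ✗
The incumbent (cost type high-cost), facing Enter: Fight gives -2, Limit price gives 12, Accommodate gives 13. Proposed Limit price is not best — profitable deviation exists. ✗

No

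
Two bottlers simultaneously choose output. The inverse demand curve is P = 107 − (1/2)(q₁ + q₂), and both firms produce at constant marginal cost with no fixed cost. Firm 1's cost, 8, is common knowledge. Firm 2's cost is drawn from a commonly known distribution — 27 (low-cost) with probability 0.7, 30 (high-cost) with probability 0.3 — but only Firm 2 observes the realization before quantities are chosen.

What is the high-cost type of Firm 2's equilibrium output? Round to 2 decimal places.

Firm 2 with cost c maximizes (107 − (1/2)(q₁+q₂) − c)·q₂, giving q₂(c) = (107 − c − (1/2)q₁).
E[c₂] = 0.7·27 + 0.3·30 = 27.9
Firm 1's FOC against E[q₂] yields q₁ = (107 − 2·8 + E[c₂])/(3/2) = (107 − 16 + 27.9)/(3/2) = 79.2667.
q₂(high-cost) = (107 − 30 − (1/2)·79.2667) = 37.3667.

37.37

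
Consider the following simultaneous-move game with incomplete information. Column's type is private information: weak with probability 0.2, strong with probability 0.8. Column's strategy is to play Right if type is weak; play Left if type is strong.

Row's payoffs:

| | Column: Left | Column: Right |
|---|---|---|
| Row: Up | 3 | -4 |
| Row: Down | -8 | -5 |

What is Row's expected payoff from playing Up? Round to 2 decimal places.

Take the expectation over Column's type, weighting each type's action by its prior probability.
E[Up] = 0.2·(-4) + 0.8·3 = (-0.8) + 2.4 = 1.6

1.60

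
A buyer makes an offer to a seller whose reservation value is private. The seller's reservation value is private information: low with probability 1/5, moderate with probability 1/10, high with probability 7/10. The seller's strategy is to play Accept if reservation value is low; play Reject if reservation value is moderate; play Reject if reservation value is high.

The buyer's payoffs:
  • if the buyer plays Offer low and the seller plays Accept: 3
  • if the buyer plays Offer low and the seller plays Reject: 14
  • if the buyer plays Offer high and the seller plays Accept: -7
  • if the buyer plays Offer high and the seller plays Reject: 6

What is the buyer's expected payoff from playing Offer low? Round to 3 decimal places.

11.800

Take the expectation over the seller's reservation value, weighting each type's action by its prior probability.
E[Offer low] = 1/5·3 + 1/10·14 + 7/10·14 = 3/5 + 7/5 + 49/5 = 59/5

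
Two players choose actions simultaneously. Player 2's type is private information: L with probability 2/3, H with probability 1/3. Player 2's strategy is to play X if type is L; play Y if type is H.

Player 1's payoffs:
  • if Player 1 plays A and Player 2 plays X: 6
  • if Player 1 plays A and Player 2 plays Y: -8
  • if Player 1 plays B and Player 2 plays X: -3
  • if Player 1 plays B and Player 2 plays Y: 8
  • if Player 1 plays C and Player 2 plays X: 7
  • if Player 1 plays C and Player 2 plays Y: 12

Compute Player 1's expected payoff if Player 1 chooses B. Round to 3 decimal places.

Take the expectation over Player 2's type, weighting each type's action by its prior probability.
E[B] = 2/3·(-3) + 1/3·8 = (-2) + 8/3 = 2/3

0.667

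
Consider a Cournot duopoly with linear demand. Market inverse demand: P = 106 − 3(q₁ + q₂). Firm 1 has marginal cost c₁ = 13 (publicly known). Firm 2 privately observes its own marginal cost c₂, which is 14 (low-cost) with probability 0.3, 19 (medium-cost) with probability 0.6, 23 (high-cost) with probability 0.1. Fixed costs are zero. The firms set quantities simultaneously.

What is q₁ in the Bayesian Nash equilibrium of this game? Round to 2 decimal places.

Type-c best response for Firm 2: q₂(c) = (106 − c)/6 − q₁/2.
Firm 1 maximizes expected profit; its first-order condition is 106 − 6q₁ − 3E[q₂] − 13 = 0.
Substituting E[q₂] and solving: E[c₂] = 17.9, so q₁ = (106 − 2·13 + 17.9)/9 = 10.8778.

10.88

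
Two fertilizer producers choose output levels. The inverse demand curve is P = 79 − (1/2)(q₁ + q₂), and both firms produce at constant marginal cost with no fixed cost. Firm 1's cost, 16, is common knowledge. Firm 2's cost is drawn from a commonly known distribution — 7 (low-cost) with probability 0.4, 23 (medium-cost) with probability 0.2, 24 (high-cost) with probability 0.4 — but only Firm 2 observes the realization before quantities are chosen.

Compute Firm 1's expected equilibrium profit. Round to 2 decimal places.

Firm 2 with cost c maximizes (79 − (1/2)(q₁+q₂) − c)·q₂, giving q₂(c) = (79 − c − (1/2)q₁).
E[c₂] = 0.4·7 + 0.2·23 + 0.4·24 = 17
Firm 1's FOC against E[q₂] yields q₁ = (79 − 2·16 + E[c₂])/(3/2) = (79 − 32 + 17)/(3/2) = 42.6667.
E[P] = 79 − (1/2)·(q₁ + E[q₂]) = 37.3333; Firm 1's expected profit = (E[P] − 16)·q₁ = (37.3333 − 16)·42.6667 = 910.222.

910.22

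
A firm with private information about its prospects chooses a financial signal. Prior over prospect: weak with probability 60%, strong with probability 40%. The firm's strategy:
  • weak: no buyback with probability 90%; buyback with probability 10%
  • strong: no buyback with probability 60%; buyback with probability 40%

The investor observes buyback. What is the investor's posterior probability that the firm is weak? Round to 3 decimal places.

0.273

P(buyback) = 0.6·0.1 + 0.4·0.4 = 0.22
P(weak | buyback) = (0.6·0.1) / 0.22 = 0.06 / 0.22 = 0.272727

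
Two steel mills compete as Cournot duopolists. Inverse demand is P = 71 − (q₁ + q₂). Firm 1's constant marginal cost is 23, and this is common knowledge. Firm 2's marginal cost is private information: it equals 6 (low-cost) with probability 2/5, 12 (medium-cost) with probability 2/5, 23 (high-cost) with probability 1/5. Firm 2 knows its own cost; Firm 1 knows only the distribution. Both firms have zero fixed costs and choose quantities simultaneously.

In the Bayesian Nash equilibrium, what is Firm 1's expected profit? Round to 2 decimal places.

Type-c best response for Firm 2: q₂(c) = (71 − c)/2 − q₁/2.
Firm 1 maximizes expected profit; its first-order condition is 71 − 2q₁ − E[q₂] − 23 = 0.
Substituting E[q₂] and solving: E[c₂] = 11.8, so q₁ = (71 − 2·23 + 11.8)/3 = 12.2667.
E[P] = 71 − (q₁ + E[q₂]) = 35.2667; Firm 1's expected profit = (E[P] − 23)·q₁ = (35.2667 − 23)·12.2667 = 150.471.

150.47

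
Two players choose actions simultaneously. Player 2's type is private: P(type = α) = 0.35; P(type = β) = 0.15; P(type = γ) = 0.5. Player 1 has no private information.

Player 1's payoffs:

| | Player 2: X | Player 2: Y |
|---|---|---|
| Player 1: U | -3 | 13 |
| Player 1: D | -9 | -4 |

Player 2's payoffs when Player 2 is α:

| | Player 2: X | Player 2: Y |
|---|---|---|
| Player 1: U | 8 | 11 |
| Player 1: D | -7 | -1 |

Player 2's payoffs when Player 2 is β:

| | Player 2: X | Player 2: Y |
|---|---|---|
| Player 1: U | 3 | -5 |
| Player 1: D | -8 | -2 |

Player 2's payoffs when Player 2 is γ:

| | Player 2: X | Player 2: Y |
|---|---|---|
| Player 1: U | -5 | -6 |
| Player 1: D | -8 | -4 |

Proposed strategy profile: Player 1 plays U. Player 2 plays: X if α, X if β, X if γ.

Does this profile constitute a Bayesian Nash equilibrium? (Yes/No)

Player 1 plays U: E[U] = 0.35·(-3) + 0.15·(-3) + 0.5·(-3) = -3; E[D] = -9. Best-responding. ✓
Player 2 (type α), facing U: X gives 8, Y gives 11. Proposed X is not best — profitable deviation exists. ✗
Player 2 (type β), facing U: X gives 3, Y gives -5. Proposed X is best. ✓
Player 2 (type γ), facing U: X gives -5, Y gives -6. Proposed X is best. ✓

No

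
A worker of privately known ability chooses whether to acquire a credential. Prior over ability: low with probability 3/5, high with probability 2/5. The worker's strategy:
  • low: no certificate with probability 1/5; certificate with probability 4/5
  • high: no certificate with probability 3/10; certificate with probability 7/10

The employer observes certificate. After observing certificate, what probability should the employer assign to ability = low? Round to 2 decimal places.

0.63

P(certificate) = (3/5)·(4/5) + (2/5)·(7/10) = 19/25
P(low | certificate) = ((3/5)·(4/5)) / (19/25) = (12/25) / (19/25) = 12/19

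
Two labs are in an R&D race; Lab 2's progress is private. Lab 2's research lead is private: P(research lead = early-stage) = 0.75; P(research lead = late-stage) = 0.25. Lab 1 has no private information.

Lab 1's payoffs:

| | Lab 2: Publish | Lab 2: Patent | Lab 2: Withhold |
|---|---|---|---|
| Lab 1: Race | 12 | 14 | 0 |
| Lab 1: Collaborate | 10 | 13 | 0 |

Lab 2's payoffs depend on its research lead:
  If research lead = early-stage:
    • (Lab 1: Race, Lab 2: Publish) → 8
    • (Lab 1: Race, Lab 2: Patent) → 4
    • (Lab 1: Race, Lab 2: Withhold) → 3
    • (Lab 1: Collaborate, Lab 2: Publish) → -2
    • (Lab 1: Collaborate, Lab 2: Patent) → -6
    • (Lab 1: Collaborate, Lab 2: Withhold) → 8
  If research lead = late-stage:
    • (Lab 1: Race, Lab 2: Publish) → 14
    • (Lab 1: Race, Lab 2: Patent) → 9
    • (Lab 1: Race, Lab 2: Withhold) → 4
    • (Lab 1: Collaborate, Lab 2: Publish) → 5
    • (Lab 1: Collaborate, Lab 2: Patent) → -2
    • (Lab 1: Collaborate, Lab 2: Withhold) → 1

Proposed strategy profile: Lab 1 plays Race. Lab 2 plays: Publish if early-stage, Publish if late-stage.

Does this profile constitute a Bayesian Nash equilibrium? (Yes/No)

Lab 1 plays Race: E[Race] = 0.75·(12) + 0.25·(12) = 12; E[Collaborate] = 10. Best-responding. ✓
Lab 2 (research lead early-stage), facing Race: Publish gives 8, Patent gives 4, Withhold gives 3. Proposed Publish is best. ✓
Lab 2 (research lead late-stage), facing Race: Publish gives 14, Patent gives 9, Withhold gives 4. Proposed Publish is best. ✓

Yes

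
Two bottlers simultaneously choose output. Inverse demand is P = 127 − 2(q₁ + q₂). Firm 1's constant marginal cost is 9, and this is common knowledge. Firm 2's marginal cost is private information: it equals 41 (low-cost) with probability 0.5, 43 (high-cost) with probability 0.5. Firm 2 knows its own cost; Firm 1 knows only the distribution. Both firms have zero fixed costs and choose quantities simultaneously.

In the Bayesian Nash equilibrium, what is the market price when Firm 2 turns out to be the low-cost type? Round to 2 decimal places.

58.83

Type-c best response for Firm 2: q₂(c) = (127 − c)/4 − q₁/2.
Firm 1 maximizes expected profit; its first-order condition is 127 − 4q₁ − 2E[q₂] − 9 = 0.
Substituting E[q₂] and solving: E[c₂] = 42, so q₁ = (127 − 2·9 + 42)/6 = 25.1667.
q₂(low-cost) = 8.91667, so P = 127 − 2·(25.1667 + 8.91667) = 58.8333.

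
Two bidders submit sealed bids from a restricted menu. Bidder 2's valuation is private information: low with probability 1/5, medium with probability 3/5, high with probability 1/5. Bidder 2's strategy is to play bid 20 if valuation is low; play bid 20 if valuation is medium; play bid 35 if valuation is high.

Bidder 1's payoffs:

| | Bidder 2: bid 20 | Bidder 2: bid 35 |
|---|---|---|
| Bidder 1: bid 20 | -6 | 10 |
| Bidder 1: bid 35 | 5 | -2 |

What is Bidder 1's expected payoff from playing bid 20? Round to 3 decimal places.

E[bid 20] = 1/5·(-6) + 3/5·(-6) + 1/5·10 = (-6/5) + (-18/5) + 2 = -14/5

-2.800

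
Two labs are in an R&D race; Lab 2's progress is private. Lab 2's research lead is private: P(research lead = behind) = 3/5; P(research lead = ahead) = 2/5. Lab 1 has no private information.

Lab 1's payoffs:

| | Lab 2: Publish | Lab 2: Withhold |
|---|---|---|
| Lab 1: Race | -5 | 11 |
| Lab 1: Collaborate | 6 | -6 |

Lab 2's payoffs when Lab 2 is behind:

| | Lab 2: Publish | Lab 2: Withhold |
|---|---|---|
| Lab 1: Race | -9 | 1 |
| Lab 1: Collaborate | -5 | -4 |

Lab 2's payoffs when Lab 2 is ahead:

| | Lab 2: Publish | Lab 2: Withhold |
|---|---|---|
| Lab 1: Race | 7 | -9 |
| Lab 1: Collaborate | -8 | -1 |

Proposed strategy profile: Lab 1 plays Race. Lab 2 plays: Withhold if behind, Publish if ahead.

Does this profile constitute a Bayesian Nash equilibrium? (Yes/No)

Yes

A profile is a BNE iff every type of every player is best-responding given beliefs about the other side.
Lab 1 plays Race: E[Race] = 3/5·(11) + 2/5·(-5) = 23/5; E[Collaborate] = -6/5. Best-responding. ✓
Lab 2 (research lead behind), facing Race: Publish gives -9, Withhold gives 1. Proposed Withhold is best. ✓
Lab 2 (research lead ahead), facing Race: Publish gives 7, Withhold gives -9. Proposed Publish is best. ✓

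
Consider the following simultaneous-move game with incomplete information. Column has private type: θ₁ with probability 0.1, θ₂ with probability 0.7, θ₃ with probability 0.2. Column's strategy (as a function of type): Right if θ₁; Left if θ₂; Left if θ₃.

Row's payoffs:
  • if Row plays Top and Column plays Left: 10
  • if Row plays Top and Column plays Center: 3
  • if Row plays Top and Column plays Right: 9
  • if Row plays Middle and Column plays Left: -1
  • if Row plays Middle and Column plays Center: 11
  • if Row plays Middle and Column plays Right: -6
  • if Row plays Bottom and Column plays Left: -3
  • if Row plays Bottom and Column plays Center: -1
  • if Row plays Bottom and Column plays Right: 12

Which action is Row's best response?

Compute Row's expected payoff for each action, taking the expectation over Column's type.
E[Top] = 0.1·(9) + 0.7·(10) + 0.2·(10) = 9.9
E[Middle] = 0.1·(-6) + 0.7·(-1) + 0.2·(-1) = -1.5
E[Bottom] = 0.1·(12) + 0.7·(-3) + 0.2·(-3) = -1.5
Best response: Top (9.9 is the largest).

Top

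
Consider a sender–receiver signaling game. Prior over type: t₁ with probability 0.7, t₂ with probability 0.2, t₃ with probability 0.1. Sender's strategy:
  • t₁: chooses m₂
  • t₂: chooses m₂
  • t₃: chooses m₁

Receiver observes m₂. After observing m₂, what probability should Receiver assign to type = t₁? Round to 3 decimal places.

P(m₂) = 0.7·1 + 0.2·1 + 0.1·0 = 0.9
P(t₁ | m₂) = (0.7·1) / 0.9 = 0.7 / 0.9 = 0.777778

0.778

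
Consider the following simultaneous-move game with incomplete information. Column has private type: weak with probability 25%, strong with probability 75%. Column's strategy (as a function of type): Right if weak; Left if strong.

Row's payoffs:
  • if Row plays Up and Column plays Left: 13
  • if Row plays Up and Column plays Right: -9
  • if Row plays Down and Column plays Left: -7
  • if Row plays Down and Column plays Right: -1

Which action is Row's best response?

Up

E[Up] = 0.25·(-9) + 0.75·(13) = 7.5
E[Down] = 0.25·(-1) + 0.75·(-7) = -5.5
Best response: Up (7.5 is the largest).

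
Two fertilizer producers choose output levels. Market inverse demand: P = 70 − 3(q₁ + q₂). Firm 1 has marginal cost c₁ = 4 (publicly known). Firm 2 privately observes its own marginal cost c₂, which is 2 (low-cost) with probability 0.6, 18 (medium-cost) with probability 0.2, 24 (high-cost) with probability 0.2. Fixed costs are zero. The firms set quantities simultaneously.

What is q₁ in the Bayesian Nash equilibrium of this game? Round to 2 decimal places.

Each type of Firm 2 best-responds to q₁; Firm 1 best-responds to the expected q₂ over Firm 2's types.
Firm 2 with cost c maximizes (70 − 3(q₁+q₂) − c)·q₂, giving q₂(c) = (70 − c − 3q₁)/6.
E[c₂] = 0.6·2 + 0.2·18 + 0.2·24 = 9.6
Firm 1's FOC against E[q₂] yields q₁ = (70 − 2·4 + E[c₂])/9 = (70 − 8 + 9.6)/9 = 7.95556.

7.96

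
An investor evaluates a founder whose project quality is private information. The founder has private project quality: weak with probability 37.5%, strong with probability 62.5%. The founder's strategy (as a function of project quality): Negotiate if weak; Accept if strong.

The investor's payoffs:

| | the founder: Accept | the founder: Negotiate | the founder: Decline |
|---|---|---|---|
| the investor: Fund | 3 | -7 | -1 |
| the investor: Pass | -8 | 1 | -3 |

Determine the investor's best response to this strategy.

Fund

E[Fund] = 0.375·(-7) + 0.625·(3) = -0.75
E[Pass] = 0.375·(1) + 0.625·(-8) = -4.625
Best response: Fund (-0.75 is the largest).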